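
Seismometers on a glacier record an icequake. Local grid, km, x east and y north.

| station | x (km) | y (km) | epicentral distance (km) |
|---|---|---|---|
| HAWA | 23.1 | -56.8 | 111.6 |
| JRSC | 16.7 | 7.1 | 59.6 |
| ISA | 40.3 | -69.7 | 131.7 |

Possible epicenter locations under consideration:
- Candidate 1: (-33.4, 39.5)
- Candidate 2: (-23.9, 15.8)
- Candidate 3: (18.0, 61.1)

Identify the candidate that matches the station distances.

Candidate 1

For each candidate, compare |candidate − station| to the reported distance:
Candidate 1: residuals HAWA 0.1, JRSC 0.1, ISA 0.0 → max 0.1 km
Candidate 2: residuals HAWA 25.1, JRSC 18.1, ISA 24.8 → max 25.1 km
Candidate 3: residuals HAWA 6.4, JRSC 5.6, ISA 1.0 → max 6.4 km
Only Candidate 1 has all residuals ≈ 0.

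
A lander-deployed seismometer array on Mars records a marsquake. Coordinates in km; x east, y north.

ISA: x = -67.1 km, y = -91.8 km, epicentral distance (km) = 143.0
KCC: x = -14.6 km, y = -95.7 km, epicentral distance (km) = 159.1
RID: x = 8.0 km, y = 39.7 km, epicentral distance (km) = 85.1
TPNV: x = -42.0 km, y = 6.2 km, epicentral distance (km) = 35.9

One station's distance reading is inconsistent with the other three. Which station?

TPNV

Solve using three stations at a time. Using ISA, KCC, RID (subtract circle equations pairwise → linear system) gives (x, y) ≈ (-76.4, 50.9).
Distances from that point to each station vs reported:
  ISA: calculated 143.0 vs reported 143.0 → residual 0.0 km
  KCC: calculated 159.1 vs reported 159.1 → residual 0.0 km
  RID: calculated 85.2 vs reported 85.1 → residual 0.1 km
  TPNV: calculated 56.4 vs reported 35.9 → residual 20.5 km
ISA, KCC, RID are mutually consistent (residuals ≈ 0); TPNV is off by 20.5 km.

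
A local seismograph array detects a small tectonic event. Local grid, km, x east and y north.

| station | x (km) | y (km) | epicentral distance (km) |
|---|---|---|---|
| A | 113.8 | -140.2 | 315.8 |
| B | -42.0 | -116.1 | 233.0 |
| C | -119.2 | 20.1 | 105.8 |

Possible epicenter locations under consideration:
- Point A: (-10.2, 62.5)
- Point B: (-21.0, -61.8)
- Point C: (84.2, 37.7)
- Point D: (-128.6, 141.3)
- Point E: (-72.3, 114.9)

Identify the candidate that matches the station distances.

For each candidate, compare |candidate − station| to the reported distance:
Point A: residuals A 78.2, B 51.6, C 11.2 → max 78.2 km
Point B: residuals A 159.9, B 174.8, C 22.1 → max 174.8 km
Point C: residuals A 135.5, B 34.1, C 98.4 → max 135.5 km
Point D: residuals A 55.7, B 38.6, C 15.8 → max 55.7 km
Point E: residuals A 0.0, B 0.0, C 0.0 → max 0.0 km
Only Point E has all residuals ≈ 0.

Point E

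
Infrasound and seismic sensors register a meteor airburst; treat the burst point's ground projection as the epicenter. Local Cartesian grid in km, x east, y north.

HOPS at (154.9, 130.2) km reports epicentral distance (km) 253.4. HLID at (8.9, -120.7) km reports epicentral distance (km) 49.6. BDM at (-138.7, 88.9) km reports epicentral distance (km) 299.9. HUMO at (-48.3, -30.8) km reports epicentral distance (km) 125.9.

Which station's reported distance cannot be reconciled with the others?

Solve using three stations at a time. Using HOPS, HLID, HUMO (subtract circle equations pairwise → linear system) gives (x, y) ≈ (55.0, -102.7).
Distances from that point to each station vs reported:
  HOPS: calculated 253.4 vs reported 253.4 → residual 0.0 km
  HLID: calculated 49.5 vs reported 49.6 → residual 0.1 km
  BDM: calculated 272.5 vs reported 299.9 → residual 27.4 km
  HUMO: calculated 125.9 vs reported 125.9 → residual 0.0 km
HOPS, HLID, HUMO are mutually consistent (residuals ≈ 0); BDM is off by 27.4 km.

BDM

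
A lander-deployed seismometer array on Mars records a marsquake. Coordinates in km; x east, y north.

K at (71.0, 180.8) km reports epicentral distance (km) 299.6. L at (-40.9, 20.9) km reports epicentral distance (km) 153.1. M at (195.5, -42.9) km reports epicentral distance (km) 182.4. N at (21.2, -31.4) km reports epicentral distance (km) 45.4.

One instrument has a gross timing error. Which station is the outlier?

Solve using three stations at a time. Using K, L, M (subtract circle equations pairwise → linear system) gives (x, y) ≈ (28.2, -115.8).
Distances from that point to each station vs reported:
  K: calculated 299.6 vs reported 299.6 → residual 0.0 km
  L: calculated 153.2 vs reported 153.1 → residual 0.1 km
  M: calculated 182.4 vs reported 182.4 → residual 0.0 km
  N: calculated 84.7 vs reported 45.4 → residual 39.3 km
K, L, M are mutually consistent (residuals ≈ 0); N is off by 39.3 km.

N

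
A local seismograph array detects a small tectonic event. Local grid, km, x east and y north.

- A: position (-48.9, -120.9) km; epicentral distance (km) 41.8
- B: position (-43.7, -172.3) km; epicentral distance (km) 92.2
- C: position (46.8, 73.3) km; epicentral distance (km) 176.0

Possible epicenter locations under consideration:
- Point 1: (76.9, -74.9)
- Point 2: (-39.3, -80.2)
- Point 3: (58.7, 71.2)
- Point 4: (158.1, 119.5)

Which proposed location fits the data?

Point 2

For each candidate, compare |candidate − station| to the reported distance:
Point 1: residuals A 92.1, B 62.8, C 24.8 → max 92.1 km
Point 2: residuals A 0.0, B 0.0, C 0.0 → max 0.0 km
Point 3: residuals A 178.4, B 172.0, C 163.9 → max 178.4 km
Point 4: residuals A 275.4, B 262.6, C 55.5 → max 275.4 km
Only Point 2 has all residuals ≈ 0.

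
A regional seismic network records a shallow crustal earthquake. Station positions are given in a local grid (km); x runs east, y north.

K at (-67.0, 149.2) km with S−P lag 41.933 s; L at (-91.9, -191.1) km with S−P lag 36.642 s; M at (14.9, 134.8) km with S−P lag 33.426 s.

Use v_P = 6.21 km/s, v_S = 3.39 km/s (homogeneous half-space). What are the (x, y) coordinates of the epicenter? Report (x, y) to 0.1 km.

Distance from S−P lag: d = Δt · v_P v_S / (v_P − v_S) = Δt · (6.21·3.39)/(6.21−3.39) ≈ 7.4652·Δt.
So d_K = 313.04, d_L = 273.54, d_M = 249.53 km.
Circle about each station: (x + 67.0)² + (y − 149.2)² = 313.04²; (x + 91.9)² + (y + 191.1)² = 273.54²; (x − 14.9)² + (y − 134.8)² = 249.53².
Subtracting the K equation from the L and M equations removes the quadratic terms:
-49.8 x − 680.6 y = 41385.09
163.8 x − 28.8 y = 27372.23
Solving the 2×2 system: x ≈ 154.4, y ≈ -72.1 km.
Check against K (with the unrounded x, y): √((x + 67.0)²+(y − 149.2)²) = 313.06 ≈ 313.04 km. ✓

(154.4, -72.1)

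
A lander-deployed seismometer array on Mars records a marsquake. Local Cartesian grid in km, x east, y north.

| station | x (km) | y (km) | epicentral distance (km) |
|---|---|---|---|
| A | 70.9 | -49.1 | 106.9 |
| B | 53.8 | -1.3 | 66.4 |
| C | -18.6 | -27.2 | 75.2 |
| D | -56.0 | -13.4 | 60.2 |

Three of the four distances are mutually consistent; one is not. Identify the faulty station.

C

Solve using three stations at a time. Using A, B, D (subtract circle equations pairwise → linear system) gives (x, y) ≈ (-8.0, 23.0).
Distances from that point to each station vs reported:
  A: calculated 106.9 vs reported 106.9 → residual 0.0 km
  B: calculated 66.4 vs reported 66.4 → residual 0.0 km
  C: calculated 51.3 vs reported 75.2 → residual 23.9 km
  D: calculated 60.2 vs reported 60.2 → residual 0.0 km
A, B, D are mutually consistent (residuals ≈ 0); C is off by 23.9 km.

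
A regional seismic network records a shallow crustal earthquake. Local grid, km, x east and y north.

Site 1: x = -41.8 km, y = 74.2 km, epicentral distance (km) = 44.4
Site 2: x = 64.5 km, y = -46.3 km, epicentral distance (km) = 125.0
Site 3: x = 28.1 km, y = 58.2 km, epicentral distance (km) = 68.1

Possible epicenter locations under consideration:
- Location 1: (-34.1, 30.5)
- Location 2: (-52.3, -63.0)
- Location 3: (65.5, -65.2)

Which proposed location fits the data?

Location 1

For each candidate, compare |candidate − station| to the reported distance:
Location 1: residuals Site 1 0.0, Site 2 0.0, Site 3 0.0 → max 0.0 km
Location 2: residuals Site 1 93.2, Site 2 7.0, Site 3 77.3 → max 93.2 km
Location 3: residuals Site 1 131.5, Site 2 106.1, Site 3 60.8 → max 131.5 km
Only Location 1 has all residuals ≈ 0.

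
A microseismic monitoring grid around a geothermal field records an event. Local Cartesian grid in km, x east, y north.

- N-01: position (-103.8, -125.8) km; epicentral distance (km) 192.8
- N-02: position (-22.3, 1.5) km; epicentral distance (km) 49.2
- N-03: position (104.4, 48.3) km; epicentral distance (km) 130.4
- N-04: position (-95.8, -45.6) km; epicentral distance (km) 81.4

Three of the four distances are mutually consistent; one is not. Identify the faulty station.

Solve using three stations at a time. Using N-01, N-02, N-03 (subtract circle equations pairwise → linear system) gives (x, y) ≈ (-26.0, 50.6).
Distances from that point to each station vs reported:
  N-01: calculated 192.8 vs reported 192.8 → residual 0.0 km
  N-02: calculated 49.3 vs reported 49.2 → residual 0.1 km
  N-03: calculated 130.4 vs reported 130.4 → residual 0.0 km
  N-04: calculated 118.9 vs reported 81.4 → residual 37.5 km
N-01, N-02, N-03 are mutually consistent (residuals ≈ 0); N-04 is off by 37.5 km.

N-04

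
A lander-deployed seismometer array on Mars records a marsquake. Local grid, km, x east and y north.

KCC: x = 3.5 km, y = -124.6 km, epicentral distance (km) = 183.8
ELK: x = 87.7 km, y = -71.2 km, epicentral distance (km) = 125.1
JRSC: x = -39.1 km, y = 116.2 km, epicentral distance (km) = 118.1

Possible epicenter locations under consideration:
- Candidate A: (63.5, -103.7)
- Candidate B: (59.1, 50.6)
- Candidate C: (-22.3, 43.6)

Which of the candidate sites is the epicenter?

For each candidate, compare |candidate − station| to the reported distance:
Candidate A: residuals KCC 120.3, ELK 84.6, JRSC 124.6 → max 124.6 km
Candidate B: residuals KCC 0.0, ELK 0.0, JRSC 0.0 → max 0.0 km
Candidate C: residuals KCC 13.6, ELK 33.9, JRSC 43.6 → max 43.6 km
Only Candidate B has all residuals ≈ 0.

Candidate B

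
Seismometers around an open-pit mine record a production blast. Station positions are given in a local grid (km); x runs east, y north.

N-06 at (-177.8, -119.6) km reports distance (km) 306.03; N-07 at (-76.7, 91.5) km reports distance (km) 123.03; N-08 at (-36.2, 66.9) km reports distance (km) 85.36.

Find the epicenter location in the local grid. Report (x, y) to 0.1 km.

Circle about each station: (x + 177.8)² + (y + 119.6)² = 306.03²; (x + 76.7)² + (y − 91.5)² = 123.03²; (x + 36.2)² + (y − 66.9)² = 85.36².
Subtracting the N-06 equation from the N-07 and N-08 equations removes the quadratic terms:
202.2 x + 422.2 y = 46856.12
283.2 x + 373.0 y = 46237.08
Solving the 2×2 system: x ≈ 46.3, y ≈ 88.8 km.
Check against N-06 (with the unrounded x, y): √((x + 177.8)²+(y + 119.6)²) = 306.03 ≈ 306.03 km. ✓

46.3 km east, 88.8 km north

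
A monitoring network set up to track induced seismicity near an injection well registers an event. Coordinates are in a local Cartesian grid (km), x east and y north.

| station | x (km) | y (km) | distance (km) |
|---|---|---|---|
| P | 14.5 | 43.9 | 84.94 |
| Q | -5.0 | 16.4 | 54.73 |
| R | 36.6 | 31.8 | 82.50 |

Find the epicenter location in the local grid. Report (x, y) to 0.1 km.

(-6.9, -38.3)

Circle about each station: (x − 14.5)² + (y − 43.9)² = 84.94²; (x + 5.0)² + (y − 16.4)² = 54.73²; (x − 36.6)² + (y − 31.8)² = 82.50².
Subtracting the P equation from the Q and R equations removes the quadratic terms:
-39.0 x − 55.0 y = 2375.93
44.2 x − 24.2 y = 621.89
Solving the 2×2 system: x ≈ -6.9, y ≈ -38.3 km.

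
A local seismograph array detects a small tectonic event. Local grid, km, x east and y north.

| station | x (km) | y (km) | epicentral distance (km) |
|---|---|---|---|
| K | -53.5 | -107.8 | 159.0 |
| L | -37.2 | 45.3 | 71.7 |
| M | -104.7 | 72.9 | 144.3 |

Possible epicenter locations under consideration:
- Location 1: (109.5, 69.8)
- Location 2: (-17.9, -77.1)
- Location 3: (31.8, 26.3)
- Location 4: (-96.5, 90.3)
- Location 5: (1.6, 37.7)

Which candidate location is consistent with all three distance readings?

Location 3

For each candidate, compare |candidate − station| to the reported distance:
Location 1: residuals K 82.1, L 77.0, M 69.9 → max 82.1 km
Location 2: residuals K 112.0, L 52.2, M 29.0 → max 112.0 km
Location 3: residuals K 0.1, L 0.1, M 0.1 → max 0.1 km
Location 4: residuals K 43.7, L 2.7, M 125.1 → max 125.1 km
Location 5: residuals K 3.4, L 32.2, M 32.3 → max 32.3 km
Only Location 3 has all residuals ≈ 0.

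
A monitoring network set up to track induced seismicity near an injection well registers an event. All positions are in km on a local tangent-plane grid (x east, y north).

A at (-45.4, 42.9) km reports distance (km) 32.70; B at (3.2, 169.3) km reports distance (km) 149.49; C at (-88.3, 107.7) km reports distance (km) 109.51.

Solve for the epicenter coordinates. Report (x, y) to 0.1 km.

Circle about each station: (x + 45.4)² + (y − 42.9)² = 32.70²; (x − 3.2)² + (y − 169.3)² = 149.49²; (x + 88.3)² + (y − 107.7)² = 109.51².
Subtracting the A equation from the B and C equations removes the quadratic terms:
97.2 x + 252.8 y = 3493.19
-85.8 x + 129.6 y = 4571.46
Solving the 2×2 system: x ≈ -20.5, y ≈ 21.7 km.

(-20.5, 21.7)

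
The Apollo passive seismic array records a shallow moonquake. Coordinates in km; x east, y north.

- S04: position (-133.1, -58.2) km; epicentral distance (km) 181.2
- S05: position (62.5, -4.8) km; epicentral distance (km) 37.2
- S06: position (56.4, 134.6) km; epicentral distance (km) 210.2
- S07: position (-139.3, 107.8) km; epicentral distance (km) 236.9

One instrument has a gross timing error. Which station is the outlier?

S06

Solve using three stations at a time. Using S04, S05, S07 (subtract circle equations pairwise → linear system) gives (x, y) ≈ (47.0, -38.5).
Distances from that point to each station vs reported:
  S04: calculated 181.2 vs reported 181.2 → residual 0.0 km
  S05: calculated 37.1 vs reported 37.2 → residual 0.1 km
  S06: calculated 173.4 vs reported 210.2 → residual 36.8 km
  S07: calculated 236.9 vs reported 236.9 → residual 0.0 km
S04, S05, S07 are mutually consistent (residuals ≈ 0); S06 is off by 36.8 km.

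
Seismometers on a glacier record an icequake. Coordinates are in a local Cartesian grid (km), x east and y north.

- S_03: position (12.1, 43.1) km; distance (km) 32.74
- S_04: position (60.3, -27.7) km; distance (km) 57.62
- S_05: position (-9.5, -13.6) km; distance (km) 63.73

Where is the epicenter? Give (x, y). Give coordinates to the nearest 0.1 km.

Circle about each station: (x − 12.1)² + (y − 43.1)² = 32.74²; (x − 60.3)² + (y + 27.7)² = 57.62²; (x + 9.5)² + (y + 13.6)² = 63.73².
Subtracting pairs of circle equations eliminates x²+y² and gives linear equations (the radical axes):
96.4 x − 141.6 y = 151.20
-43.2 x − 113.4 y = -4718.42
Solving the 2×2 system: x ≈ 40.2, y ≈ 26.3 km.
Check against S_03 (with the unrounded x, y): √((x − 12.1)²+(y − 43.1)²) = 32.74 ≈ 32.74 km. ✓

40.2 km east, 26.3 km north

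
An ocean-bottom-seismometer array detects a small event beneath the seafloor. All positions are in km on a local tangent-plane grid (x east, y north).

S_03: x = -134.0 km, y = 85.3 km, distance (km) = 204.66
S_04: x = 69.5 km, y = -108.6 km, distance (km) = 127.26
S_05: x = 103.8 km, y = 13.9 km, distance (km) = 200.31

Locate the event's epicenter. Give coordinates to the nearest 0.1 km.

Circle about each station: (x + 134.0)² + (y − 85.3)² = 204.66²; (x − 69.5)² + (y + 108.6)² = 127.26²; (x − 103.8)² + (y − 13.9)² = 200.31².
Subtracting pairs of circle equations eliminates x²+y² and gives linear equations (the radical axes):
407.0 x − 387.8 y = 17082.73
475.6 x − 142.8 y = -12502.82
Solving the 2×2 system: x ≈ -57.7, y ≈ -104.6 km.

x ≈ -57.7 km, y ≈ -104.6 km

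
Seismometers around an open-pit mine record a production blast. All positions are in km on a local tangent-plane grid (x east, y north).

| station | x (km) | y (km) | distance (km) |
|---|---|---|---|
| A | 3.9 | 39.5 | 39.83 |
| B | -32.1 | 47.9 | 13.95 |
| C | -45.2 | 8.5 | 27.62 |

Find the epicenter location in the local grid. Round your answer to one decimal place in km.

x ≈ -35.6 km, y ≈ 34.4 km

Circle about each station: (x − 3.9)² + (y − 39.5)² = 39.83²; (x + 32.1)² + (y − 47.9)² = 13.95²; (x + 45.2)² + (y − 8.5)² = 27.62².
Subtracting the A equation from the B and C equations removes the quadratic terms:
-72.0 x + 16.8 y = 3141.19
-98.2 x − 62.0 y = 1363.39
Solving the 2×2 system: x ≈ -35.6, y ≈ 34.4 km.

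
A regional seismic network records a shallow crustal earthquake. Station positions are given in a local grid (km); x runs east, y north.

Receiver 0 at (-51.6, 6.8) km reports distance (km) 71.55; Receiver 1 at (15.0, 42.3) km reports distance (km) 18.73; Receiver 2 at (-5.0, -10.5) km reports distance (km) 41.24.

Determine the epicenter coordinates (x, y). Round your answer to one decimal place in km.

17.9 km east, 23.8 km north

Circle about each station: (x + 51.6)² + (y − 6.8)² = 71.55²; (x − 15.0)² + (y − 42.3)² = 18.73²; (x + 5.0)² + (y + 10.5)² = 41.24².
Subtracting the Receiver 0 equation from the Receiver 1 and Receiver 2 equations removes the quadratic terms:
133.2 x + 71.0 y = 4074.08
93.2 x − 34.6 y = 845.11
Solving the 2×2 system: x ≈ 17.9, y ≈ 23.8 km.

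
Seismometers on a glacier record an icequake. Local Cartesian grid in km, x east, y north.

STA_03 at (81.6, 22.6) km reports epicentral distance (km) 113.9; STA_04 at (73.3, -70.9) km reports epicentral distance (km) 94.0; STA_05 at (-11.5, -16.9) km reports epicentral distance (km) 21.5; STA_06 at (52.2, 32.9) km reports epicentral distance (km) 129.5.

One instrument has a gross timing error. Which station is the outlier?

STA_06

Solve using three stations at a time. Using STA_03, STA_04, STA_05 (subtract circle equations pairwise → linear system) gives (x, y) ≈ (-14.8, -38.1).
Distances from that point to each station vs reported:
  STA_03: calculated 113.9 vs reported 113.9 → residual 0.0 km
  STA_04: calculated 94.0 vs reported 94.0 → residual 0.0 km
  STA_05: calculated 21.4 vs reported 21.5 → residual 0.1 km
  STA_06: calculated 97.6 vs reported 129.5 → residual 31.9 km
STA_03, STA_04, STA_05 are mutually consistent (residuals ≈ 0); STA_06 is off by 31.9 km.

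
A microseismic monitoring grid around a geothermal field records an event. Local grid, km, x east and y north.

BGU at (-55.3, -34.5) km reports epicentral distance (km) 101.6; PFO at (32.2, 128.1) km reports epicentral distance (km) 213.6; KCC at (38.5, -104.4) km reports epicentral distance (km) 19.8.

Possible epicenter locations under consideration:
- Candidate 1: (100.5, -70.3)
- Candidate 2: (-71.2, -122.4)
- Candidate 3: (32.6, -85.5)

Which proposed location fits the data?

For each candidate, compare |candidate − station| to the reported distance:
Candidate 1: residuals BGU 58.3, PFO 3.8, KCC 51.0 → max 58.3 km
Candidate 2: residuals BGU 12.3, PFO 57.4, KCC 91.4 → max 91.4 km
Candidate 3: residuals BGU 0.0, PFO 0.0, KCC 0.0 → max 0.0 km
Only Candidate 3 has all residuals ≈ 0.

Candidate 3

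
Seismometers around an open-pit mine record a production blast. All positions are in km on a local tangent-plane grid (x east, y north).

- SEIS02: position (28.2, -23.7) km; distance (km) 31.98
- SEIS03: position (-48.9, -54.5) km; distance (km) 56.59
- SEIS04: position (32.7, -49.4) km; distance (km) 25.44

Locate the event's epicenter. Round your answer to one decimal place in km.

Circle about each station: (x − 28.2)² + (y + 23.7)² = 31.98²; (x + 48.9)² + (y + 54.5)² = 56.59²; (x − 32.7)² + (y + 49.4)² = 25.44².
Subtracting the SEIS02 equation from the SEIS03 and SEIS04 equations removes the quadratic terms:
-154.2 x − 61.6 y = 1824.82
9.0 x − 51.4 y = 2528.25
Solving the 2×2 system: x ≈ 7.3, y ≈ -47.9 km.

(7.3, -47.9)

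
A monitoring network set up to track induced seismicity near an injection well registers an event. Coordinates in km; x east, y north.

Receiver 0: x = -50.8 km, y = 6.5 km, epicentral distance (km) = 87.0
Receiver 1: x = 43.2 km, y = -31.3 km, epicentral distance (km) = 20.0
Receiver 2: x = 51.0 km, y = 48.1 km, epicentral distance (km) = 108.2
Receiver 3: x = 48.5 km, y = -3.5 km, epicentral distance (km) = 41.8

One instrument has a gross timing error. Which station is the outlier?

Solve using three stations at a time. Using Receiver 0, Receiver 1, Receiver 3 (subtract circle equations pairwise → linear system) gives (x, y) ≈ (24.2, -37.5).
Distances from that point to each station vs reported:
  Receiver 0: calculated 87.0 vs reported 87.0 → residual 0.0 km
  Receiver 1: calculated 20.0 vs reported 20.0 → residual 0.0 km
  Receiver 2: calculated 89.7 vs reported 108.2 → residual 18.5 km
  Receiver 3: calculated 41.8 vs reported 41.8 → residual 0.0 km
Receiver 0, Receiver 1, Receiver 3 are mutually consistent (residuals ≈ 0); Receiver 2 is off by 18.5 km.

Receiver 2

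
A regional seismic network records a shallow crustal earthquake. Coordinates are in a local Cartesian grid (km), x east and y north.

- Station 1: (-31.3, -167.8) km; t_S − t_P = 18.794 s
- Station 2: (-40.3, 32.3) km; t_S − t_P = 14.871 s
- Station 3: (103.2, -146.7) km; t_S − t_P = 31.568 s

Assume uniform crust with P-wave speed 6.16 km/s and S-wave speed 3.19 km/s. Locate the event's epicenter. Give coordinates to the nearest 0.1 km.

Distance from S−P lag: d = Δt · v_P v_S / (v_P − v_S) = Δt · (6.16·3.19)/(6.16−3.19) ≈ 6.6163·Δt.
So d_Station 1 = 124.35, d_Station 2 = 98.39, d_Station 3 = 208.86 km.
Circle about each station: (x + 31.3)² + (y + 167.8)² = 124.35²; (x + 40.3)² + (y − 32.3)² = 98.39²; (x − 103.2)² + (y + 146.7)² = 208.86².
Subtracting pairs of circle equations eliminates x²+y² and gives linear equations (the radical axes):
-18.0 x + 400.2 y = -20686.82
269.0 x + 42.2 y = -25124.98
Solving the 2×2 system: x ≈ -84.7, y ≈ -55.5 km.
Check against Station 1 (with the unrounded x, y): √((x + 31.3)²+(y + 167.8)²) = 124.35 ≈ 124.35 km. ✓

(-84.7, -55.5)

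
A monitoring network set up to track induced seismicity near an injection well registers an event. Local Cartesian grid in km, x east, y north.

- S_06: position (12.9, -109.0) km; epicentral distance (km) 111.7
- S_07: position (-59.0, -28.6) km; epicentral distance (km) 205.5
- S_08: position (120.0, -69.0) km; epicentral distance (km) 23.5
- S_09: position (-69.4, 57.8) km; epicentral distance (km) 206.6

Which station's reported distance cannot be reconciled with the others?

Solve using three stations at a time. Using S_06, S_08, S_09 (subtract circle equations pairwise → linear system) gives (x, y) ≈ (107.3, -49.3).
Distances from that point to each station vs reported:
  S_06: calculated 111.7 vs reported 111.7 → residual 0.0 km
  S_07: calculated 167.6 vs reported 205.5 → residual 37.9 km
  S_08: calculated 23.5 vs reported 23.5 → residual 0.0 km
  S_09: calculated 206.6 vs reported 206.6 → residual 0.0 km
S_06, S_08, S_09 are mutually consistent (residuals ≈ 0); S_07 is off by 37.9 km.

S_07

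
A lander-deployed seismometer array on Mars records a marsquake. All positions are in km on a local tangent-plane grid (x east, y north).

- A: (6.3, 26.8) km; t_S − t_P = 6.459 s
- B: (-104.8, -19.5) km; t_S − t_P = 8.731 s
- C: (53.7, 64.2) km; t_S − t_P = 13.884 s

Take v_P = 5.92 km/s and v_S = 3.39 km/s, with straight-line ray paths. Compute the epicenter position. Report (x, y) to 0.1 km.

Distance from S−P lag: d = Δt · v_P v_S / (v_P − v_S) = Δt · (5.92·3.39)/(5.92−3.39) ≈ 7.9323·Δt.
So d_A = 51.23, d_B = 69.26, d_C = 110.13 km.
Circle about each station: (x − 6.3)² + (y − 26.8)² = 51.23²; (x + 104.8)² + (y + 19.5)² = 69.26²; (x − 53.7)² + (y − 64.2)² = 110.13².
Subtracting pairs of circle equations eliminates x²+y² and gives linear equations (the radical axes):
-222.2 x − 92.6 y = 8432.93
94.8 x + 74.8 y = -3256.70
Solving the 2×2 system: x ≈ -42.0, y ≈ 9.7 km.

(-42.0, 9.7)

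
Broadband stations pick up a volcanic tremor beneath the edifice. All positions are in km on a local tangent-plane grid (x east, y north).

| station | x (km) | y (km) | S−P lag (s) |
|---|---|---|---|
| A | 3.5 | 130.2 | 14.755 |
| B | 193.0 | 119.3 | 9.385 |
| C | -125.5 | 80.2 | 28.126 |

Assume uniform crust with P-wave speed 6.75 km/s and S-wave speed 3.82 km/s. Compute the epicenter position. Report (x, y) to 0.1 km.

Distance from S−P lag: d = Δt · v_P v_S / (v_P − v_S) = Δt · (6.75·3.82)/(6.75−3.82) ≈ 8.8003·Δt.
So d_A = 129.85, d_B = 82.59, d_C = 247.52 km.
Circle about each station: (x − 3.5)² + (y − 130.2)² = 129.85²; (x − 193.0)² + (y − 119.3)² = 82.59²; (x + 125.5)² + (y − 80.2)² = 247.52².
Subtracting pairs of circle equations eliminates x²+y² and gives linear equations (the radical axes):
379.0 x − 21.8 y = 44557.11
-258.0 x − 100.0 y = -39187.13
Solving the 2×2 system: x ≈ 122.0, y ≈ 77.1 km.

(122.0, 77.1)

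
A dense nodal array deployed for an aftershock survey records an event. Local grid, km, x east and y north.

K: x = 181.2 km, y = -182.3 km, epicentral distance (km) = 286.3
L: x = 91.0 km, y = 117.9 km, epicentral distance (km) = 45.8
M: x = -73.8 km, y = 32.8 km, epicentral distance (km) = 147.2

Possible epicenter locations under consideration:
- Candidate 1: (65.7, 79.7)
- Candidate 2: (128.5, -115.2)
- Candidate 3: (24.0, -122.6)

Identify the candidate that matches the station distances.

For each candidate, compare |candidate − station| to the reported distance:
Candidate 1: residuals K 0.0, L 0.0, M 0.0 → max 0.0 km
Candidate 2: residuals K 201.0, L 190.3, M 103.5 → max 201.0 km
Candidate 3: residuals K 118.1, L 203.9, M 36.4 → max 203.9 km
Only Candidate 1 has all residuals ≈ 0.

Candidate 1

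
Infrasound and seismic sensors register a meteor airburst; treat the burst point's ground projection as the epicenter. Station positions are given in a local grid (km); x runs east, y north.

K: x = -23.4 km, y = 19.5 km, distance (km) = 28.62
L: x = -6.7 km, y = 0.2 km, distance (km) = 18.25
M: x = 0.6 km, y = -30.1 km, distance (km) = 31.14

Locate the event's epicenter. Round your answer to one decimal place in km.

Circle about each station: (x + 23.4)² + (y − 19.5)² = 28.62²; (x + 6.7)² + (y − 0.2)² = 18.25²; (x − 0.6)² + (y + 30.1)² = 31.14².
Subtracting the K equation from the L and M equations removes the quadratic terms:
33.4 x − 38.6 y = -396.84
48.0 x − 99.2 y = -172.04
Solving the 2×2 system: x ≈ -22.4, y ≈ -9.1 km.

x ≈ -22.4 km, y ≈ -9.1 km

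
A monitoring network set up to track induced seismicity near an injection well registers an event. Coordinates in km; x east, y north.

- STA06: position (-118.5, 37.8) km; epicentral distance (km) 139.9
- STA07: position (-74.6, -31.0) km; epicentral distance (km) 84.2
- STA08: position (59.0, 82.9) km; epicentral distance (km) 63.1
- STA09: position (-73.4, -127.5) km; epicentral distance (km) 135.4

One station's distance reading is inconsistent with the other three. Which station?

Solve using three stations at a time. Using STA06, STA07, STA09 (subtract circle equations pairwise → linear system) gives (x, y) ≈ (9.0, -20.0).
Distances from that point to each station vs reported:
  STA06: calculated 140.0 vs reported 139.9 → residual 0.1 km
  STA07: calculated 84.3 vs reported 84.2 → residual 0.1 km
  STA08: calculated 114.4 vs reported 63.1 → residual 51.3 km
  STA09: calculated 135.5 vs reported 135.4 → residual 0.1 km
STA06, STA07, STA09 are mutually consistent (residuals ≈ 0); STA08 is off by 51.3 km.

STA08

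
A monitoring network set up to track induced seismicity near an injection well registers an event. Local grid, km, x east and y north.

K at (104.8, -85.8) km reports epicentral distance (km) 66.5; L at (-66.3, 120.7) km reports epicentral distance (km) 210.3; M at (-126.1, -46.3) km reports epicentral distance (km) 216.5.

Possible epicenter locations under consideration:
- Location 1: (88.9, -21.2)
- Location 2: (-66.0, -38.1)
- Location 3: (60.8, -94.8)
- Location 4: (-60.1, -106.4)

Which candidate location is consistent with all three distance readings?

Location 1

For each candidate, compare |candidate − station| to the reported distance:
Location 1: residuals K 0.0, L 0.0, M 0.0 → max 0.0 km
Location 2: residuals K 110.8, L 51.5, M 155.8 → max 155.8 km
Location 3: residuals K 21.6, L 39.9, M 23.4 → max 39.9 km
Location 4: residuals K 99.7, L 16.9, M 127.2 → max 127.2 km
Only Location 1 has all residuals ≈ 0.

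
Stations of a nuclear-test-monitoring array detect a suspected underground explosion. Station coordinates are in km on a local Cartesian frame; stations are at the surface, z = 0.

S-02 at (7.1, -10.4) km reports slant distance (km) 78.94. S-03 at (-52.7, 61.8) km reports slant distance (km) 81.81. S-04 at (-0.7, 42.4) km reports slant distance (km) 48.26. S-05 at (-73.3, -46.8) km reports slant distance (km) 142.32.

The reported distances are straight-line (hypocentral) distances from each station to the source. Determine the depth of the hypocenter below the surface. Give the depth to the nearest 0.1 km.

Each station gives a sphere (x−x_i)² + (y−y_i)² + z² = d_i² (stations at z=0).
Subtracting the S-02 sphere from S-03 and S-04: z² cancels, leaving linear equations in x and y:
-119.6 x + 144.4 y = 5976.61
-15.6 x + 105.6 y = 5542.18
Solving: x ≈ 16.301, y ≈ 54.891 km (keep extra digits for the depth step; rounded: 16.3, 54.9).
Then from the S-02 sphere: z² = 78.94² − (x − 7.1)² − (y + 10.4)² with x = 16.301, y = 54.891, so z ≈ 43.404 ≈ 43.4 km.

depth ≈ 43.4 km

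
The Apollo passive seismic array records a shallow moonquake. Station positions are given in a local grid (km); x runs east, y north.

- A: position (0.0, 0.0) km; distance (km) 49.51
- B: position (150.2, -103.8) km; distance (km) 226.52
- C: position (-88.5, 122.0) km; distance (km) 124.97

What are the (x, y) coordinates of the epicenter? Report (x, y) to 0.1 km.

x ≈ -49.4 km, y ≈ 3.3 km

Circle about each station: x² + y² = 49.51²; (x − 150.2)² + (y + 103.8)² = 226.52²; (x + 88.5)² + (y − 122.0)² = 124.97².
Subtracting pairs of circle equations eliminates x²+y² and gives linear equations (the radical axes):
300.4 x − 207.6 y = -15525.59
-177.0 x + 244.0 y = 9549.99
Solving the 2×2 system: x ≈ -49.4, y ≈ 3.3 km.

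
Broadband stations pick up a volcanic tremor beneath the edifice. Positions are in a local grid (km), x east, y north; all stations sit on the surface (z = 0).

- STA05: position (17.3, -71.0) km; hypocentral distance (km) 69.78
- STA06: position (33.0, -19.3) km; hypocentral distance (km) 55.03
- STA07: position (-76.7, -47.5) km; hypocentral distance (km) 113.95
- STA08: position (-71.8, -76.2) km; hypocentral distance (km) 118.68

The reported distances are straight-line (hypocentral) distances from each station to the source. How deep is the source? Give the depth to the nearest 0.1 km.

Each station gives a sphere (x−x_i)² + (y−y_i)² + z² = d_i² (stations at z=0).
Subtracting the STA05 sphere from STA06 and STA07: z² cancels, leaving linear equations in x and y:
31.4 x + 103.4 y = -2037.85
-188.0 x + 47.0 y = -5316.50
Solving: x ≈ 21.704, y ≈ -26.300 km (keep extra digits for the depth step; rounded: 21.7, -26.3).
Then from the STA05 sphere: z² = 69.78² − (x − 17.3)² − (y + 71.0)² with x = 21.704, y = -26.300, so z ≈ 53.402 ≈ 53.4 km.

z ≈ 53.4 km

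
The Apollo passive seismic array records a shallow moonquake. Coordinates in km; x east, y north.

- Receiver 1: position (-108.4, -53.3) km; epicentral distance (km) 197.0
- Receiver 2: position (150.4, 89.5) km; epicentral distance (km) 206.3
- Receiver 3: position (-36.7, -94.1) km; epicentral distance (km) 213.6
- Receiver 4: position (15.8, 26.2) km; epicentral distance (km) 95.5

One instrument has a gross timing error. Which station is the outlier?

Solve using three stations at a time. Using Receiver 1, Receiver 3, Receiver 4 (subtract circle equations pairwise → linear system) gives (x, y) ≈ (-11.0, 118.0).
Distances from that point to each station vs reported:
  Receiver 1: calculated 197.1 vs reported 197.0 → residual 0.1 km
  Receiver 2: calculated 163.9 vs reported 206.3 → residual 42.4 km
  Receiver 3: calculated 213.7 vs reported 213.6 → residual 0.1 km
  Receiver 4: calculated 95.6 vs reported 95.5 → residual 0.1 km
Receiver 1, Receiver 3, Receiver 4 are mutually consistent (residuals ≈ 0); Receiver 2 is off by 42.4 km.

Receiver 2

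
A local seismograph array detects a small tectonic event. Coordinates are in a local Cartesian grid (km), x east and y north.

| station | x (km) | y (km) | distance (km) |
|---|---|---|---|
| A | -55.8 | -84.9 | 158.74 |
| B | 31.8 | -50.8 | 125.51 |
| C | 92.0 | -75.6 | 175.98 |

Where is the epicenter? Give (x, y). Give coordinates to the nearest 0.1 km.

x ≈ -10.7 km, y ≈ 67.3 km

Circle about each station: (x + 55.8)² + (y + 84.9)² = 158.74²; (x − 31.8)² + (y + 50.8)² = 125.51²; (x − 92.0)² + (y + 75.6)² = 175.98².
Subtracting the A equation from the B and C equations removes the quadratic terms:
175.2 x + 68.2 y = 2715.86
295.6 x + 18.6 y = -1912.86
Solving the 2×2 system: x ≈ -10.7, y ≈ 67.3 km.
Check against A (with the unrounded x, y): √((x + 55.8)²+(y + 84.9)²) = 158.77 ≈ 158.74 km. ✓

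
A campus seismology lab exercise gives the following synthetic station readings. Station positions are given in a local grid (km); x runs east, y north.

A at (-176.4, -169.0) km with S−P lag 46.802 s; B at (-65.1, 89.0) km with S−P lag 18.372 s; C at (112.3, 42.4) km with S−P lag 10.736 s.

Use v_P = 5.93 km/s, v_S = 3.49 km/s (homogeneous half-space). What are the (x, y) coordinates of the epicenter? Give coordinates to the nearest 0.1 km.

Distance from S−P lag: d = Δt · v_P v_S / (v_P − v_S) = Δt · (5.93·3.49)/(5.93−3.49) ≈ 8.4818·Δt.
So d_A = 396.97, d_B = 155.83, d_C = 91.06 km.
Circle about each station: (x + 176.4)² + (y + 169.0)² = 396.97²; (x + 65.1)² + (y − 89.0)² = 155.83²; (x − 112.3)² + (y − 42.4)² = 91.06².
Subtracting the A equation from the B and C equations removes the quadratic terms:
222.6 x + 516.0 y = 85783.24
577.4 x + 422.8 y = 104024.35
Solving the 2×2 system: x ≈ 85.4, y ≈ 129.4 km.

x ≈ 85.4 km, y ≈ 129.4 km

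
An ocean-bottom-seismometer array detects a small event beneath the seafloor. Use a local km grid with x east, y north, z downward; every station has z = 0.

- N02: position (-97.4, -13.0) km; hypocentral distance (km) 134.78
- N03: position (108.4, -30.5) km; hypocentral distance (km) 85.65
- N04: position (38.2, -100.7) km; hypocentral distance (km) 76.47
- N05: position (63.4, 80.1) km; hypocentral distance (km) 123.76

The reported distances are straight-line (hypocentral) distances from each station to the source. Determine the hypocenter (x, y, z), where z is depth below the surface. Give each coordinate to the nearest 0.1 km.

x ≈ 30.8 km, y ≈ -33.7 km, depth ≈ 36.1 km

Each station gives a sphere (x−x_i)² + (y−y_i)² + z² = d_i² (stations at z=0).
Subtracting the N02 sphere from N03 and N04: z² cancels, leaving linear equations in x and y:
411.6 x − 35.0 y = 13854.78
271.2 x − 175.4 y = 14261.96
Solving: x ≈ 30.796, y ≈ -33.696 km (keep extra digits for the depth step; rounded: 30.8, -33.7).
Then from the N02 sphere: z² = 134.78² − (x + 97.4)² − (y + 13.0)² with x = 30.796, y = -33.696, so z ≈ 36.099 ≈ 36.1 km.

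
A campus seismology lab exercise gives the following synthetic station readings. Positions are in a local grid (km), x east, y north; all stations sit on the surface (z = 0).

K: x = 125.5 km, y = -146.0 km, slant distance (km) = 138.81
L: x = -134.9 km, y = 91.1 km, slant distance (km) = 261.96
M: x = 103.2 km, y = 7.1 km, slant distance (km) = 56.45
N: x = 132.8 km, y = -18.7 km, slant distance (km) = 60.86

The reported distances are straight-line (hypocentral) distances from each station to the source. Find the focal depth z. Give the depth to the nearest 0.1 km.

Each station gives a sphere (x−x_i)² + (y−y_i)² + z² = d_i² (stations at z=0).
Subtracting the K sphere from L and M: z² cancels, leaving linear equations in x and y:
-520.8 x + 474.2 y = -59923.86
-44.6 x + 306.2 y = -10283.99
Solving: x ≈ 97.398, y ≈ -19.399 km (keep extra digits for the depth step; rounded: 97.4, -19.4).
Then from the K sphere: z² = 138.81² − (x − 125.5)² − (y + 146.0)² with x = 97.398, y = -19.399, so z ≈ 49.504 ≈ 49.5 km.

z ≈ 49.5 km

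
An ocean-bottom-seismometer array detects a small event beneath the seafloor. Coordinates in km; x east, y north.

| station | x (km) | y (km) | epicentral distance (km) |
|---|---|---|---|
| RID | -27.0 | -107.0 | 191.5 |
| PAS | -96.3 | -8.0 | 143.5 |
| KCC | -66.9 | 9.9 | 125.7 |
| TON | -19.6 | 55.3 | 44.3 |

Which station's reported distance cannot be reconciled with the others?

Solve using three stations at a time. Using RID, PAS, TON (subtract circle equations pairwise → linear system) gives (x, y) ≈ (17.6, 79.2).
Distances from that point to each station vs reported:
  RID: calculated 191.5 vs reported 191.5 → residual 0.0 km
  PAS: calculated 143.5 vs reported 143.5 → residual 0.0 km
  KCC: calculated 109.3 vs reported 125.7 → residual 16.4 km
  TON: calculated 44.3 vs reported 44.3 → residual 0.0 km
RID, PAS, TON are mutually consistent (residuals ≈ 0); KCC is off by 16.4 km.

KCC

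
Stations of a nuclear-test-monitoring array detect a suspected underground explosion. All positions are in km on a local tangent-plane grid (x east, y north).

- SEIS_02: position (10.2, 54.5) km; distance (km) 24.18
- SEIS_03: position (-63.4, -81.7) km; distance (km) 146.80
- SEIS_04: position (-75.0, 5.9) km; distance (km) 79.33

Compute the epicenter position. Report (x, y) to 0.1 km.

x ≈ -13.9 km, y ≈ 56.5 km

Circle about each station: (x − 10.2)² + (y − 54.5)² = 24.18²; (x + 63.4)² + (y + 81.7)² = 146.80²; (x + 75.0)² + (y − 5.9)² = 79.33².
Subtracting the SEIS_02 equation from the SEIS_03 and SEIS_04 equations removes the quadratic terms:
-147.2 x − 272.4 y = -13345.41
-170.4 x − 97.2 y = -3123.06
Solving the 2×2 system: x ≈ -13.9, y ≈ 56.5 km.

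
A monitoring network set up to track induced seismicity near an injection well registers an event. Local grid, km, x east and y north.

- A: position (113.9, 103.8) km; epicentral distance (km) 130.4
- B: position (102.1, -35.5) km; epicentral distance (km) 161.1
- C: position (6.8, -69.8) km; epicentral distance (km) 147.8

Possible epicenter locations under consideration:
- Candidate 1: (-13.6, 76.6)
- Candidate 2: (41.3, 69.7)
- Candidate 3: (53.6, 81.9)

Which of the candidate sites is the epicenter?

Candidate 1

For each candidate, compare |candidate − station| to the reported distance:
Candidate 1: residuals A 0.0, B 0.0, C 0.0 → max 0.0 km
Candidate 2: residuals A 50.2, B 39.6, C 4.1 → max 50.2 km
Candidate 3: residuals A 66.2, B 34.1, C 11.0 → max 66.2 km
Only Candidate 1 has all residuals ≈ 0.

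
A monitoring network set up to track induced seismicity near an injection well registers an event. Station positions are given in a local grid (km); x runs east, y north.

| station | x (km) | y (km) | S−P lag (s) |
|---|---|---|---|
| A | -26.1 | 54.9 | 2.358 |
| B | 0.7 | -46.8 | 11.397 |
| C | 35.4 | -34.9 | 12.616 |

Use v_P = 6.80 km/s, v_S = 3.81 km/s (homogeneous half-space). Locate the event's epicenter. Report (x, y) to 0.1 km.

Distance from S−P lag: d = Δt · v_P v_S / (v_P − v_S) = Δt · (6.80·3.81)/(6.80−3.81) ≈ 8.6649·Δt.
So d_A = 20.43, d_B = 98.75, d_C = 109.32 km.
Circle about each station: (x + 26.1)² + (y − 54.9)² = 20.43²; (x − 0.7)² + (y + 46.8)² = 98.75²; (x − 35.4)² + (y + 34.9)² = 109.32².
Subtracting the A equation from the B and C equations removes the quadratic terms:
53.6 x − 203.4 y = -10838.67
123.0 x − 179.6 y = -12757.53
Solving the 2×2 system: x ≈ -42.1, y ≈ 42.2 km.

x ≈ -42.1 km, y ≈ 42.2 km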